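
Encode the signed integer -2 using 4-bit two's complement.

|-2| = 2 = 0010 in 4 bits.
Invert the bits: 1101. Add 1: 1110.
Check: 1110 reads as 14 − 16 = -2.

1110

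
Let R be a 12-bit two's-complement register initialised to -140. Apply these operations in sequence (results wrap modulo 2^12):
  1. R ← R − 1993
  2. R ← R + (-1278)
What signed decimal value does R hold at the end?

685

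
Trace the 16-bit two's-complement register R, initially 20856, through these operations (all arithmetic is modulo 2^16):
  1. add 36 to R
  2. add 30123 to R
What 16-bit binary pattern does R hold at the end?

Start: R = 20856 = 0101000101111000.
R = 20856 + 36 = 20892 = 0101000110011100
R = 20892 + 30123 = 51015; wraps to -14521 = 1100011101000111

1100011101000111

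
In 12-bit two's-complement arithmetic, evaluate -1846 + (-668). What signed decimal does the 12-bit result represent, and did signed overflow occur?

-1846 → 100011001010
-668 → 110101100100
  100011001010
+ 110101100100
= 011000101110  (discard carry-out 1)
Result 011000101110: MSB = 0 → value 1582.
Both addends are negative but the stored result is non-negative: signed overflow. The true value -1846 + (-668) = -2514 lies outside [-2048, 2047].

1582; overflow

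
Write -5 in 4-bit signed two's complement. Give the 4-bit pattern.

1011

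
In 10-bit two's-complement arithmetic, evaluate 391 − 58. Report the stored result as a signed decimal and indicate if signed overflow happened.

391 → 0110000111
58 → 0000111010
Subtract via negate-and-add: invert 0000111010 + 1 = 1111000110 (i.e. -58).
  0110000111
+ 1111000110
= 0101001101  (discard carry-out 1)
Result 0101001101: MSB = 0 → value 333.
Addends (after negating the subtrahend) have opposite signs, so signed overflow cannot occur.

333; no overflow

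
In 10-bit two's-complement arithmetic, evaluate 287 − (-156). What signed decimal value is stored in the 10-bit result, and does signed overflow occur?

287 → 0100011111
-156 → 1101100100
Subtract via negate-and-add: invert 1101100100 + 1 = 0010011100 (i.e. 156).
  0100011111
+ 0010011100
= 0110111011
Result 0110111011: MSB = 0 → value 443.
Both addends (after negating the subtrahend) are non-negative and so is the stored result: no signed overflow.

443; no overflow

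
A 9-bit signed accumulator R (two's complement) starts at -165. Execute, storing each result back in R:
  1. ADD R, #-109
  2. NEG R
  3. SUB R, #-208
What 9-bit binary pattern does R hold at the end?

Start: R = -165 = 101011011.
R = -165 + (-109) = -274; wraps to 238 = 011101110
R = −(238) = -238 = 100010010
R = -238 − (-208) = -30 = 111100010

111100010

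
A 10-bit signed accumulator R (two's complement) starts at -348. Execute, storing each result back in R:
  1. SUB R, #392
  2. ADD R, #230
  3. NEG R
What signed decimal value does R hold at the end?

510

Start: R = -348 = 1010100100.
R = -348 − 392 = -740; wraps to 284 = 0100011100
R = 284 + 230 = 514; wraps to -510 = 1000000010
R = −(-510) = 510 = 0111111110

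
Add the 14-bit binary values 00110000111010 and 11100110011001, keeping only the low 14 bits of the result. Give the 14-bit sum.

00010111010011

  00110000111010
+ 11100110011001
= 00010111010011  (discard carry-out 1)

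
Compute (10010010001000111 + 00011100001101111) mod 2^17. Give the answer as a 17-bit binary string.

10101110010110110

  10010010001000111
+ 00011100001101111
= 10101110010110110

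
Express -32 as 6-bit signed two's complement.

100000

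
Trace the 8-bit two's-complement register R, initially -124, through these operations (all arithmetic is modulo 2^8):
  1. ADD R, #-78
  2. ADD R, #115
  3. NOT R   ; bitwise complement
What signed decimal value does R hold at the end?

Start: R = -124 = 10000100.
R = -124 + (-78) = -202; wraps to 54 = 00110110
R = 54 + 115 = 169; wraps to -87 = 10101001
R = NOT 10101001 = 01010110 = 86

86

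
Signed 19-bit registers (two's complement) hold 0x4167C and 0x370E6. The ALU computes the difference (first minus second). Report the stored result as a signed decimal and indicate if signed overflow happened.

42390; overflow

0x4167C = 1000001011001111100 = -256388 (signed)
0x370E6 = 0110111000011100110 = 225510 (signed)
Subtract via negate-and-add: invert 0110111000011100110 + 1 = 1001000111100011010 (i.e. -225510).
  1000001011001111100
+ 1001000111100011010
= 0001010010110010110  (discard carry-out 1)
Result 0001010010110010110: MSB = 0 → value 42390.
Both addends (after negating the subtrahend) are negative but the stored result is non-negative: signed overflow. The true value -256388 − 225510 = -481898 lies outside [-262144, 262143].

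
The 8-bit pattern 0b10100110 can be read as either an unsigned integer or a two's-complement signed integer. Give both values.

unsigned = 166, signed = -90

Unsigned: 10100110 = 166.
Signed: MSB=1 → 166 − 256 = -90.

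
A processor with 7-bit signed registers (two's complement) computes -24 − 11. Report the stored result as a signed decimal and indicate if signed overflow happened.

-24 → 1101000
11 → 0001011
Subtract via negate-and-add: invert 0001011 + 1 = 1110101 (i.e. -11).
  1101000
+ 1110101
= 1011101  (discard carry-out 1)
Result 1011101: MSB = 1 → 93 − 128 = -35.
Both addends (after negating the subtrahend) are negative and so is the stored result: no signed overflow.

-35; no overflow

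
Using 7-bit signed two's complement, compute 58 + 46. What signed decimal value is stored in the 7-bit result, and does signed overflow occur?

-24; overflow

58 → 0111010
46 → 0101110
  0111010
+ 0101110
= 1101000
Result 1101000: MSB = 1 → 104 − 128 = -24.
Both addends are non-negative but the stored result is negative: signed overflow. The true value 58 + 46 = 104 lies outside [-64, 63].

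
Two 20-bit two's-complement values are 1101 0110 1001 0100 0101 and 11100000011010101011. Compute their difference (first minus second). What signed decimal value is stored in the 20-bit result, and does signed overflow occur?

-40294; no overflow

1101 0110 1001 0100 0101 → 11010110100101000101 = -169659 (signed)
11100000011010101011 = -129365 (signed)
Subtract via negate-and-add: invert 11100000011010101011 + 1 = 00011111100101010101 (i.e. 129365).
  11010110100101000101
+ 00011111100101010101
= 11110110001010011010
Result 11110110001010011010: MSB = 1 → 1008282 − 1048576 = -40294.
Addends (after negating the subtrahend) have opposite signs, so signed overflow cannot occur.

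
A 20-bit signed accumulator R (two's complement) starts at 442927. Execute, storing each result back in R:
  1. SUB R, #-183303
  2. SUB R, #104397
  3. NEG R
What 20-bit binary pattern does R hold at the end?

Start: R = 442927 = 01101100001000101111.
R = 442927 − (-183303) = 626230; wraps to -422346 = 10011000111000110110
R = -422346 − 104397 = -526743; wraps to 521833 = 01111111011001101001
R = −(521833) = -521833 = 10000000100110010111

10000000100110010111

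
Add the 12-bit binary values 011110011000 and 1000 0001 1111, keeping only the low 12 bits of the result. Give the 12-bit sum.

111110110111

  011110011000
+ 100000011111
= 111110110111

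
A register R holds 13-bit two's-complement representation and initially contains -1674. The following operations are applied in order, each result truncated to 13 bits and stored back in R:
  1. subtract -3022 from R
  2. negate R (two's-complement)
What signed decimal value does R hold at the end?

Start: R = -1674 = 1100101110110.
R = -1674 − (-3022) = 1348 = 0010101000100
R = −(1348) = -1348 = 1101010111100

-1348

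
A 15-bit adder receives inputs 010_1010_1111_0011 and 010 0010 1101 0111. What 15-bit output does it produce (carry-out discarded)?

100110111001010

  010101011110011
+ 010001011010111
= 100110111001010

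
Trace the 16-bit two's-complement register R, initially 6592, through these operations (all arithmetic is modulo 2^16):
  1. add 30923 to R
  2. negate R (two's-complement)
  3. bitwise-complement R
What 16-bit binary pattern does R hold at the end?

1001001010001010

Start: R = 6592 = 0001100111000000.
R = 6592 + 30923 = 37515; wraps to -28021 = 1001001010001011
R = −(-28021) = 28021 = 0110110101110101
R = NOT 0110110101110101 = 1001001010001010 = -28022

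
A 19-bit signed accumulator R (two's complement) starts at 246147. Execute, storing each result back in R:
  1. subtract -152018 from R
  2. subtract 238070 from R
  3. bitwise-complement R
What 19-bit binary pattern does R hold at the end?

1011000111010100000

Start: R = 246147 = 0111100000110000011.
R = 246147 − (-152018) = 398165; wraps to -126123 = 1100001001101010101
R = -126123 − 238070 = -364193; wraps to 160095 = 0100111000101011111
R = NOT 0100111000101011111 = 1011000111010100000 = -160096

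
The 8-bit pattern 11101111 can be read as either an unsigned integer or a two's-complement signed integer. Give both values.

unsigned = 239, signed = -17

Unsigned: 11101111 = 239.
Signed: MSB=1 → 239 − 256 = -17.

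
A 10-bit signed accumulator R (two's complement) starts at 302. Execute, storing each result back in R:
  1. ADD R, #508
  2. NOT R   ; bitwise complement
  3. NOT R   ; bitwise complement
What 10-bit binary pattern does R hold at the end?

1100101010

Start: R = 302 = 0100101110.
R = 302 + 508 = 810; wraps to -214 = 1100101010
R = NOT 1100101010 = 0011010101 = 213
R = NOT 0011010101 = 1100101010 = -214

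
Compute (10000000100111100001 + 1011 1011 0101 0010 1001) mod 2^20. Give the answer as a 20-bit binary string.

00111011111100001010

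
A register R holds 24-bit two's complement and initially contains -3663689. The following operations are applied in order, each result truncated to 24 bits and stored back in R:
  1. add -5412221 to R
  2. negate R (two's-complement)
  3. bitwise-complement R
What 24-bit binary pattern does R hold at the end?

Start: R = -3663689 = 110010000001100010110111.
R = -3663689 + (-5412221) = -9075910; wraps to 7701306 = 011101011000001100111010
R = −(7701306) = -7701306 = 100010100111110011000110
R = NOT 100010100111110011000110 = 011101011000001100111001 = 7701305

011101011000001100111001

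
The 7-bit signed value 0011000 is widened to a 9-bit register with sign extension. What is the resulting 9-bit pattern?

000011000

MSB of 0011000 is 0; replicate it into the new high bits.
00|0011000 → 000011000 (still 24).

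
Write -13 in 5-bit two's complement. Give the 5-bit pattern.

|-13| = 13 = 01101 in 5 bits.
Invert the bits: 10010. Add 1: 10011.

10011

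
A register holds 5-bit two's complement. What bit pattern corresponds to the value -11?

10101

|-11| = 11 = 01011 in 5 bits.
Invert the bits: 10100. Add 1: 10101.
Check: 10101 reads as 21 − 32 = -11.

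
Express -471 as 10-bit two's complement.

|-471| = 471 = 0111010111 in 10 bits.
Invert the bits: 1000101000. Add 1: 1000101001.

1000101001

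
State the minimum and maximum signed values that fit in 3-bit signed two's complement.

min = -4, max = 3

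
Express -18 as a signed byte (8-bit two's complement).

11101110

|-18| = 18 = 00010010 in 8 bits.
Invert the bits: 11101101. Add 1: 11101110.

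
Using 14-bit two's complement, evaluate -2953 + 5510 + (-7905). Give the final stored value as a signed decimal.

-2953 + 5510 = 2557 (00100111111101)
2557 + (-7905) = -5348 (10101100011100)

-5348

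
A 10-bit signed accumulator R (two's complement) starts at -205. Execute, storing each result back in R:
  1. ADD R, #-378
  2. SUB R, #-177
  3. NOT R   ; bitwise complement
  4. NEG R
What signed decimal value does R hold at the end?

-405

Start: R = -205 = 1100110011.
R = -205 + (-378) = -583; wraps to 441 = 0110111001
R = 441 − (-177) = 618; wraps to -406 = 1001101010
R = NOT 1001101010 = 0110010101 = 405
R = −(405) = -405 = 1001101011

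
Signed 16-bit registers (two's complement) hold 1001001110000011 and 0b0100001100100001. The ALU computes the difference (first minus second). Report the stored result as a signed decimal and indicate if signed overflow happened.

20578; overflow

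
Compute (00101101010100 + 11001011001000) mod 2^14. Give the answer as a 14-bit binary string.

  00101101010100
+ 11001011001000
= 11111000011100

11111000011100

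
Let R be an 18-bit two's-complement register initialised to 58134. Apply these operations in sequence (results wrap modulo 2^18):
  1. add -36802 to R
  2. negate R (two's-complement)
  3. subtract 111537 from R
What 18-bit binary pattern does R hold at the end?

011111100011111011

Start: R = 58134 = 001110001100010110.
R = 58134 + (-36802) = 21332 = 000101001101010100
R = −(21332) = -21332 = 111010110010101100
R = -21332 − 111537 = -132869; wraps to 129275 = 011111100011111011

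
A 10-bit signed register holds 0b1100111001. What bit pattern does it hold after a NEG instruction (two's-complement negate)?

0011000111

Invert: 0011000110. Add 1: 0011000111.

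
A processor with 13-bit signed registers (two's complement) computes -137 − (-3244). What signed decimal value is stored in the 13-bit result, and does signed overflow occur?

3107; no overflow

-137 → 1111101110111
-3244 → 1001101010100
Subtract via negate-and-add: invert 1001101010100 + 1 = 0110010101100 (i.e. 3244).
  1111101110111
+ 0110010101100
= 0110000100011  (discard carry-out 1)
Result 0110000100011: MSB = 0 → value 3107.
Addends (after negating the subtrahend) have opposite signs, so signed overflow cannot occur.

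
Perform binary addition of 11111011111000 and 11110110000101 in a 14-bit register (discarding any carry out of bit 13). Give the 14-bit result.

  11111011111000
+ 11110110000101
= 11110001111101  (discard carry-out 1)

11110001111101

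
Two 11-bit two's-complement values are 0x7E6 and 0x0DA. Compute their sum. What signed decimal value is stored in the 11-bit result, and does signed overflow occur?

192; no overflow

0x7E6 = 11111100110 = -26 (signed)
0x0DA = 00011011010 = 218 (signed)
  11111100110
+ 00011011010
= 00011000000  (discard carry-out 1)
Result 00011000000: MSB = 0 → value 192.
Addends have opposite signs, so signed overflow cannot occur.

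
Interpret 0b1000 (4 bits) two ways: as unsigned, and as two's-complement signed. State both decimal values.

Unsigned: 1000 = 8.
Signed: MSB=1 → 8 − 16 = -8.

unsigned = 8, signed = -8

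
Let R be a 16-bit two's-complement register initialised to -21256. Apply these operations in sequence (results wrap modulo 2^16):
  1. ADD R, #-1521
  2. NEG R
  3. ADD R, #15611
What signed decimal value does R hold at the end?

-27148

Start: R = -21256 = 1010110011111000.
R = -21256 + (-1521) = -22777 = 1010011100000111
R = −(-22777) = 22777 = 0101100011111001
R = 22777 + 15611 = 38388; wraps to -27148 = 1001010111110100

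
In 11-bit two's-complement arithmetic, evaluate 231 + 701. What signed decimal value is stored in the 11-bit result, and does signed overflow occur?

231 → 00011100111
701 → 01010111101
  00011100111
+ 01010111101
= 01110100100
Result 01110100100: MSB = 0 → value 932.
Both addends are non-negative and so is the stored result: no signed overflow.

932; no overflow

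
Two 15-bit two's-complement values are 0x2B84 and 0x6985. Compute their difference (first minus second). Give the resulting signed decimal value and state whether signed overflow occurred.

-15873; overflow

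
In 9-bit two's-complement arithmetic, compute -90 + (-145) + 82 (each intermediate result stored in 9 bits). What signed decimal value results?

-153

-90 + (-145) = -235 (100010101)
-235 + 82 = -153 (101100111)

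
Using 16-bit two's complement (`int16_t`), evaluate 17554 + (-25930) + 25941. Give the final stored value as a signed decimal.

17554 + (-25930) = -8376 (1101111101001000)
-8376 + 25941 = 17565 (0100010010011101)

17565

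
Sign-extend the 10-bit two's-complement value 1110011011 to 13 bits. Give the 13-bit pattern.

MSB of 1110011011 is 1; replicate it into the new high bits.
111|1110011011 → 1111110011011 (still -101).

1111110011011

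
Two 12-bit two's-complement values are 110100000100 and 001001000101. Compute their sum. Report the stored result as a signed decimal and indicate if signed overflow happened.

-183; no overflow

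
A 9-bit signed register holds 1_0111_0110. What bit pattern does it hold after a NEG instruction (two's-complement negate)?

Invert: 010001001. Add 1: 010001010.
Check: 101110110 = -138, 010001010 = 138.

010001010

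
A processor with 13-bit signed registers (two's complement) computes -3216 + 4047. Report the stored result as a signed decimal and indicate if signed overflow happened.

-3216 → 1001101110000
4047 → 0111111001111
  1001101110000
+ 0111111001111
= 0001100111111  (discard carry-out 1)
Result 0001100111111: MSB = 0 → value 831.
Addends have opposite signs, so signed overflow cannot occur.

831; no overflow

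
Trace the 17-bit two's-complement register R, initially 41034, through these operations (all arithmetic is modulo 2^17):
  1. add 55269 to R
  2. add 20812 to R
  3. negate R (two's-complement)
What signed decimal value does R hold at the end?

13957

Start: R = 41034 = 01010000001001010.
R = 41034 + 55269 = 96303; wraps to -34769 = 10111100000101111
R = -34769 + 20812 = -13957 = 11100100101111011
R = −(-13957) = 13957 = 00011011010000101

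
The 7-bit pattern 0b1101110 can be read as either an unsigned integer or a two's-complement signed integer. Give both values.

unsigned = 110, signed = -18

Unsigned: 1101110 = 110.
Signed: MSB=1 → 110 − 128 = -18.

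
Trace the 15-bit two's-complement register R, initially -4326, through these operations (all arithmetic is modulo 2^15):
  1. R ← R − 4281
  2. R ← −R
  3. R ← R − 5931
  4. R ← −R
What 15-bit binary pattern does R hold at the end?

111010110001100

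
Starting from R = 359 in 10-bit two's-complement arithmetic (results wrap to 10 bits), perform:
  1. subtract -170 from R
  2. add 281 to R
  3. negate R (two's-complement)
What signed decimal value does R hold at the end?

Start: R = 359 = 0101100111.
R = 359 − (-170) = 529; wraps to -495 = 1000010001
R = -495 + 281 = -214 = 1100101010
R = −(-214) = 214 = 0011010110

214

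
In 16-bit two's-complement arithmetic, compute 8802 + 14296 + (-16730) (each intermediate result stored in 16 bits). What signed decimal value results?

8802 + 14296 = 23098 (0101101000111010)
23098 + (-16730) = 6368 (0001100011100000)

6368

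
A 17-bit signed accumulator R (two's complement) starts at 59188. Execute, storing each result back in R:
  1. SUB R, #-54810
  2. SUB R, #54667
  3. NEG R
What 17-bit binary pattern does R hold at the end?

10001100000111101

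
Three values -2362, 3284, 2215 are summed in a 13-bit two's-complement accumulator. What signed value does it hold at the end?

3137

-2362 + 3284 = 922 (0001110011010)
922 + 2215 = 3137 (0110001000001)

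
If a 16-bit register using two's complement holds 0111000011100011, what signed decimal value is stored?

28899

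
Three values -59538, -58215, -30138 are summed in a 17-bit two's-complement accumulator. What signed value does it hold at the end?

-16819

-59538 + (-58215) = -117753 → wraps to 13319 (00011010000000111)
13319 + (-30138) = -16819 (11011111001001101)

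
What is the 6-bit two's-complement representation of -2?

|-2| = 2 = 000010 in 6 bits.
Invert the bits: 111101. Add 1: 111110.

111110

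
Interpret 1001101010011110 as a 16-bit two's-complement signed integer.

MSB is 1, so the value is negative.
Invert: 0110010101100001. Add 1: 0110010101100010 = 25954. So the value is −25954.

-25954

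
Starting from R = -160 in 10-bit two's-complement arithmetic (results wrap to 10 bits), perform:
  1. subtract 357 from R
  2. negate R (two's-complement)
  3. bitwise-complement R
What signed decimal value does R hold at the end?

Start: R = -160 = 1101100000.
R = -160 − 357 = -517; wraps to 507 = 0111111011
R = −(507) = -507 = 1000000101
R = NOT 1000000101 = 0111111010 = 506

506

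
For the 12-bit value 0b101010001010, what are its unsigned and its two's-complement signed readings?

Unsigned: 101010001010 = 2698.
Signed: MSB=1 → 2698 − 4096 = -1398.

unsigned = 2698, signed = -1398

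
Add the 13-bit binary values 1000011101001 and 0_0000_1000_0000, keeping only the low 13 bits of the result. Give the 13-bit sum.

1000101101001

  1000011101001
+ 0000010000000
= 1000101101001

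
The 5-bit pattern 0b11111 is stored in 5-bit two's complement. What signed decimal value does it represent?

MSB is 1, so the value is negative.
Invert: 00000. Add 1: 00001 = 1. So the value is −1.

-1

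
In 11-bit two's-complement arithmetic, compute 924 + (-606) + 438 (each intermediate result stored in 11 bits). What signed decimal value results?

924 + (-606) = 318 (00100111110)
318 + 438 = 756 (01011110100)

756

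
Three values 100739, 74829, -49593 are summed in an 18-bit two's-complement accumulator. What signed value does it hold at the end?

100739 + 74829 = 175568 → wraps to -86576 (101010110111010000)
-86576 + (-49593) = -136169 → wraps to 125975 (011110110000010111)

125975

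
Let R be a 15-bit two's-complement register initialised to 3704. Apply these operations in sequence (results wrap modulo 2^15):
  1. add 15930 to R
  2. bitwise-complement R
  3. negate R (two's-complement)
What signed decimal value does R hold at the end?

Start: R = 3704 = 000111001111000.
R = 3704 + 15930 = 19634; wraps to -13134 = 100110010110010
R = NOT 100110010110010 = 011001101001101 = 13133
R = −(13133) = -13133 = 100110010110011

-13133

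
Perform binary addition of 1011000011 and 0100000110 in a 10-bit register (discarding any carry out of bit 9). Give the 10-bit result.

  1011000011
+ 0100000110
= 1111001001

1111001001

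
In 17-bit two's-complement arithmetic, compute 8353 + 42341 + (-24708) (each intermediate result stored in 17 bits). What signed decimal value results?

25986

8353 + 42341 = 50694 (01100011000000110)
50694 + (-24708) = 25986 (00110010110000010)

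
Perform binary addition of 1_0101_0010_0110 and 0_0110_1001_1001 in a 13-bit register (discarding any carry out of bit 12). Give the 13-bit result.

1101110111111

  1010100100110
+ 0011010011001
= 1101110111111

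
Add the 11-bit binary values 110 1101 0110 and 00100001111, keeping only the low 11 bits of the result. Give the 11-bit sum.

11111100101

  11011010110
+ 00100001111
= 11111100101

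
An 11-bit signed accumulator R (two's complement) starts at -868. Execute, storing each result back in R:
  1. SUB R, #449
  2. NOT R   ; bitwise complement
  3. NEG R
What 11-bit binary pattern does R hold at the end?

Start: R = -868 = 10010011100.
R = -868 − 449 = -1317; wraps to 731 = 01011011011
R = NOT 01011011011 = 10100100100 = -732
R = −(-732) = 732 = 01011011100

01011011100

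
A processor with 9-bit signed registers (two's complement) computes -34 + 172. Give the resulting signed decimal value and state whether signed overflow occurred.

138; no overflow

-34 → 111011110
172 → 010101100
  111011110
+ 010101100
= 010001010  (discard carry-out 1)
Result 010001010: MSB = 0 → value 138.
Addends have opposite signs, so signed overflow cannot occur.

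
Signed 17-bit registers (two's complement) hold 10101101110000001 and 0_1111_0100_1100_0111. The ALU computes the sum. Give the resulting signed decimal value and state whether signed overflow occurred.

20552; no overflow

10101101110000001 = -42111 (signed)
0_1111_0100_1100_0111 → 01111010011000111 = 62663 (signed)
  10101101110000001
+ 01111010011000111
= 00101000001001000  (discard carry-out 1)
Result 00101000001001000: MSB = 0 → value 20552.
Addends have opposite signs, so signed overflow cannot occur.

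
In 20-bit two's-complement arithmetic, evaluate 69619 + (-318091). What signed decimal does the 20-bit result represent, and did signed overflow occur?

69619 → 00010000111111110011
-318091 → 10110010010101110101
  00010000111111110011
+ 10110010010101110101
= 11000011010101101000
Result 11000011010101101000: MSB = 1 → 800104 − 1048576 = -248472.
Addends have opposite signs, so signed overflow cannot occur.

-248472; no overflow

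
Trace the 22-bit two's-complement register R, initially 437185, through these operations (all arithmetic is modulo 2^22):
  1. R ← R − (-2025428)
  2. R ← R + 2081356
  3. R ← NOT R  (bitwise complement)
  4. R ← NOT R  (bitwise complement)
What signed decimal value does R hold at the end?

349665

Start: R = 437185 = 0001101010101111000001.
R = 437185 − (-2025428) = 2462613; wraps to -1731691 = 1001011001001110010101
R = -1731691 + 2081356 = 349665 = 0001010101010111100001
R = NOT 0001010101010111100001 = 1110101010101000011110 = -349666
R = NOT 1110101010101000011110 = 0001010101010111100001 = 349665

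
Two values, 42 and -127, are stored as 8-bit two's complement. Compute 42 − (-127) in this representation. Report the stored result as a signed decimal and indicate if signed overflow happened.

-87; overflow

42 → 00101010
-127 → 10000001
Subtract via negate-and-add: invert 10000001 + 1 = 01111111 (i.e. 127).
  00101010
+ 01111111
= 10101001
Result 10101001: MSB = 1 → 169 − 256 = -87.
Both addends (after negating the subtrahend) are non-negative but the stored result is negative: signed overflow. The true value 42 − (-127) = 169 lies outside [-128, 127].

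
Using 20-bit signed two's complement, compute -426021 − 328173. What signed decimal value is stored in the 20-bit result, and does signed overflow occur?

294382; overflow

-426021 → 10010111111111011011
328173 → 01010000000111101101
Subtract via negate-and-add: invert 01010000000111101101 + 1 = 10101111111000010011 (i.e. -328173).
  10010111111111011011
+ 10101111111000010011
= 01000111110111101110  (discard carry-out 1)
Result 01000111110111101110: MSB = 0 → value 294382.
Both addends (after negating the subtrahend) are negative but the stored result is non-negative: signed overflow. The true value -426021 − 328173 = -754194 lies outside [-524288, 524287].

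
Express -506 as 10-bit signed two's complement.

1000000110

|-506| = 506 = 0111111010 in 10 bits.
Invert the bits: 1000000101. Add 1: 1000000110.
Check: 1000000110 reads as 518 − 1024 = -506.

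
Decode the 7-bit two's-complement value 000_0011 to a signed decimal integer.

3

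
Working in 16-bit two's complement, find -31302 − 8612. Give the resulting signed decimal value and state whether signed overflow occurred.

25622; overflow

-31302 → 1000010110111010
8612 → 0010000110100100
Subtract via negate-and-add: invert 0010000110100100 + 1 = 1101111001011100 (i.e. -8612).
  1000010110111010
+ 1101111001011100
= 0110010000010110  (discard carry-out 1)
Result 0110010000010110: MSB = 0 → value 25622.
Both addends (after negating the subtrahend) are negative but the stored result is non-negative: signed overflow. The true value -31302 − 8612 = -39914 lies outside [-32768, 32767].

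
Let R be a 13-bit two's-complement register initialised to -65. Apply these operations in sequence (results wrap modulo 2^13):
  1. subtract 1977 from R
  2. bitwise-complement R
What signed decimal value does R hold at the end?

2041

Start: R = -65 = 1111110111111.
R = -65 − 1977 = -2042 = 1100000000110
R = NOT 1100000000110 = 0011111111001 = 2041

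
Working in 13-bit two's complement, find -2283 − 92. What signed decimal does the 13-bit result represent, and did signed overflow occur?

-2375; no overflow

-2283 → 1011100010101
92 → 0000001011100
Subtract via negate-and-add: invert 0000001011100 + 1 = 1111110100100 (i.e. -92).
  1011100010101
+ 1111110100100
= 1011010111001  (discard carry-out 1)
Result 1011010111001: MSB = 1 → 5817 − 8192 = -2375.
Both addends (after negating the subtrahend) are negative and so is the stored result: no signed overflow.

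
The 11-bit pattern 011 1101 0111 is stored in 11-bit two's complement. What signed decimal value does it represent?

MSB is 0, so the value is non-negative: 01111010111 = 983.

983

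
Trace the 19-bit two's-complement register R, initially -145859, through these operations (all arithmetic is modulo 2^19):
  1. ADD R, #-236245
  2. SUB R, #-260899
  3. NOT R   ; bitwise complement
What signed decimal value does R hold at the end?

121204

Start: R = -145859 = 1011100011000111101.
R = -145859 + (-236245) = -382104; wraps to 142184 = 0100010101101101000
R = 142184 − (-260899) = 403083; wraps to -121205 = 1100010011010001011
R = NOT 1100010011010001011 = 0011101100101110100 = 121204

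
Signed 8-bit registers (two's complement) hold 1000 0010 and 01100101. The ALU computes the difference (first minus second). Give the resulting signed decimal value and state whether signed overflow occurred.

29; overflow

1000 0010 → 10000010 = -126 (signed)
01100101 = 101 (signed)
Subtract via negate-and-add: invert 01100101 + 1 = 10011011 (i.e. -101).
  10000010
+ 10011011
= 00011101  (discard carry-out 1)
Result 00011101: MSB = 0 → value 29.
Both addends (after negating the subtrahend) are negative but the stored result is non-negative: signed overflow. The true value -126 − 101 = -227 lies outside [-128, 127].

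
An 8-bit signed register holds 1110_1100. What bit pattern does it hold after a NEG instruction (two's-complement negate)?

Invert: 00010011. Add 1: 00010100.
Check: 11101100 = -20, 00010100 = 20.

00010100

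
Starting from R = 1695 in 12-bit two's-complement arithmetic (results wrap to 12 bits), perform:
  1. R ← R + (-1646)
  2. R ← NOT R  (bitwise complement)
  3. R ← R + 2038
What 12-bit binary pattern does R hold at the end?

011111000100

Start: R = 1695 = 011010011111.
R = 1695 + (-1646) = 49 = 000000110001
R = NOT 000000110001 = 111111001110 = -50
R = -50 + 2038 = 1988 = 011111000100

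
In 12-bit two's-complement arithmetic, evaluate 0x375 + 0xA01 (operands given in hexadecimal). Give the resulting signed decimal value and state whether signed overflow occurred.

-650; no overflow

0x375 = 001101110101 = 885 (signed)
0xA01 = 101000000001 = -1535 (signed)
  001101110101
+ 101000000001
= 110101110110
Result 110101110110: MSB = 1 → 3446 − 4096 = -650.
Addends have opposite signs, so signed overflow cannot occur.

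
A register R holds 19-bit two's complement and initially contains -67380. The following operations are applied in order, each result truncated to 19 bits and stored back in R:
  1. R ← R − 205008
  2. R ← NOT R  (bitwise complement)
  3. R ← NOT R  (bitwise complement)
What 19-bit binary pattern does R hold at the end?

0111101011111111100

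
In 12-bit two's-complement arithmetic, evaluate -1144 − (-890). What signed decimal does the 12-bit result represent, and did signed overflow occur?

-1144 → 101110001000
-890 → 110010000110
Subtract via negate-and-add: invert 110010000110 + 1 = 001101111010 (i.e. 890).
  101110001000
+ 001101111010
= 111100000010
Result 111100000010: MSB = 1 → 3842 − 4096 = -254.
Addends (after negating the subtrahend) have opposite signs, so signed overflow cannot occur.

-254; no overflow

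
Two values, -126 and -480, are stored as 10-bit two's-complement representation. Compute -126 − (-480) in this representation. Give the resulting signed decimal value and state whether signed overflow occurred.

-126 → 1110000010
-480 → 1000100000
Subtract via negate-and-add: invert 1000100000 + 1 = 0111100000 (i.e. 480).
  1110000010
+ 0111100000
= 0101100010  (discard carry-out 1)
Result 0101100010: MSB = 0 → value 354.
Addends (after negating the subtrahend) have opposite signs, so signed overflow cannot occur.

354; no overflow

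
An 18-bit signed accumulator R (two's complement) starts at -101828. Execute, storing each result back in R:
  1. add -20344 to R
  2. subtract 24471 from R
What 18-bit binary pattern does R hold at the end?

Start: R = -101828 = 100111001000111100.
R = -101828 + (-20344) = -122172 = 100010001011000100
R = -122172 − 24471 = -146643; wraps to 115501 = 011100001100101101

011100001100101101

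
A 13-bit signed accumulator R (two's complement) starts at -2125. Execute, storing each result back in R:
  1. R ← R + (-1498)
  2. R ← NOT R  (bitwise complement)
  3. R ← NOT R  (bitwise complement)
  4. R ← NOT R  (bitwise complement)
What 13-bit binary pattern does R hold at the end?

Start: R = -2125 = 1011110110011.
R = -2125 + (-1498) = -3623 = 1000111011001
R = NOT 1000111011001 = 0111000100110 = 3622
R = NOT 0111000100110 = 1000111011001 = -3623
R = NOT 1000111011001 = 0111000100110 = 3622

0111000100110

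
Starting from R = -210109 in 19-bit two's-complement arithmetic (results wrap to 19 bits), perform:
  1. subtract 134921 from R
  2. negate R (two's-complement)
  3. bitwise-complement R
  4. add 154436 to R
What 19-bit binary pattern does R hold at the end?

1010001011101111101

Start: R = -210109 = 1001100101101000011.
R = -210109 − 134921 = -345030; wraps to 179258 = 0101011110000111010
R = −(179258) = -179258 = 1010100001111000110
R = NOT 1010100001111000110 = 0101011110000111001 = 179257
R = 179257 + 154436 = 333693; wraps to -190595 = 1010001011101111101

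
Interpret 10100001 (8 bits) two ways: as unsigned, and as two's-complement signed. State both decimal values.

Unsigned: 10100001 = 161.
Signed: MSB=1 → 161 − 256 = -95.

unsigned = 161, signed = -95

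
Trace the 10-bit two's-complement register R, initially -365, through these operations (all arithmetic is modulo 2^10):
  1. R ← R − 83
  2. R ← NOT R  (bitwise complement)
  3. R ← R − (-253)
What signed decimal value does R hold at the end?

-324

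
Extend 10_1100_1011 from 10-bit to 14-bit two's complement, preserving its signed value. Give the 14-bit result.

MSB of 1011001011 is 1; replicate it into the new high bits.
1111|1011001011 → 11111011001011 (still -309).

11111011001011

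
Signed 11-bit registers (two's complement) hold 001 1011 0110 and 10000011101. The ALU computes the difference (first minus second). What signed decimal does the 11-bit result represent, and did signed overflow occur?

001 1011 0110 → 00110110110 = 438 (signed)
10000011101 = -995 (signed)
Subtract via negate-and-add: invert 10000011101 + 1 = 01111100011 (i.e. 995).
  00110110110
+ 01111100011
= 10110011001
Result 10110011001: MSB = 1 → 1433 − 2048 = -615.
Both addends (after negating the subtrahend) are non-negative but the stored result is negative: signed overflow. The true value 438 − (-995) = 1433 lies outside [-1024, 1023].

-615; overflow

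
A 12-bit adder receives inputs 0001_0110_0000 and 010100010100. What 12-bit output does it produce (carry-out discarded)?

  000101100000
+ 010100010100
= 011001110100

011001110100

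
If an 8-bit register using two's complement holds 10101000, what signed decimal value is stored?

MSB is 1, so the value is negative.
Unsigned reading: 168. Subtract 2^8 = 256: 168 − 256 = -88.

-88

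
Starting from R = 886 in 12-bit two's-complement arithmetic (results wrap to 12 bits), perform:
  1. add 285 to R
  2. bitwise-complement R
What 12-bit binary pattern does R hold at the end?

101101101100

Start: R = 886 = 001101110110.
R = 886 + 285 = 1171 = 010010010011
R = NOT 010010010011 = 101101101100 = -1172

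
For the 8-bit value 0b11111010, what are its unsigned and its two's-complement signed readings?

unsigned = 250, signed = -6

Unsigned: 11111010 = 250.
Signed: MSB=1 → 250 − 256 = -6.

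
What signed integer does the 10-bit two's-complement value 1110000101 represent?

MSB is 1, so the value is negative.
Unsigned reading: 901. Subtract 2^10 = 1024: 901 − 1024 = -123.

-123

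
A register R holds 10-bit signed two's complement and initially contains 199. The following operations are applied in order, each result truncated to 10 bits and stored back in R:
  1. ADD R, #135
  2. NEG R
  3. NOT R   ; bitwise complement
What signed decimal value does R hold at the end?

333

Start: R = 199 = 0011000111.
R = 199 + 135 = 334 = 0101001110
R = −(334) = -334 = 1010110010
R = NOT 1010110010 = 0101001101 = 333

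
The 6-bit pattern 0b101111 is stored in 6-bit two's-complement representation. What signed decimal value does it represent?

MSB is 1, so the value is negative.
Invert: 010000. Add 1: 010001 = 17. So the value is −17.

-17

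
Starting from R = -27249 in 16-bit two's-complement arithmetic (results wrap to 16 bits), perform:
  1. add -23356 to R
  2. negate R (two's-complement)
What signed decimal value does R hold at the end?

Start: R = -27249 = 1001010110001111.
R = -27249 + (-23356) = -50605; wraps to 14931 = 0011101001010011
R = −(14931) = -14931 = 1100010110101101

-14931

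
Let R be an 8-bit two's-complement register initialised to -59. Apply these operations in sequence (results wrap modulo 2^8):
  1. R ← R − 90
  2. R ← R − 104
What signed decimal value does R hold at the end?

3

Start: R = -59 = 11000101.
R = -59 − 90 = -149; wraps to 107 = 01101011
R = 107 − 104 = 3 = 00000011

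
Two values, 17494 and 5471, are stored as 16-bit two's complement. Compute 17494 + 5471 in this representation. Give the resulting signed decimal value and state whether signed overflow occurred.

17494 → 0100010001010110
5471 → 0001010101011111
  0100010001010110
+ 0001010101011111
= 0101100110110101
Result 0101100110110101: MSB = 0 → value 22965.
Both addends are non-negative and so is the stored result: no signed overflow.

22965; no overflow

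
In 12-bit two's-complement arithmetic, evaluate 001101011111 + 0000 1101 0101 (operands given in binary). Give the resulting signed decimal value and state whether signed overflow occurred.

1076; no overflow

001101011111 = 863 (signed)
0000 1101 0101 → 000011010101 = 213 (signed)
  001101011111
+ 000011010101
= 010000110100
Result 010000110100: MSB = 0 → value 1076.
Both addends are non-negative and so is the stored result: no signed overflow.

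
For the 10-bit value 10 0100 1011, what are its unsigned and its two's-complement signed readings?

unsigned = 587, signed = -437

Unsigned: 1001001011 = 587.
Signed: MSB=1 → 587 − 1024 = -437.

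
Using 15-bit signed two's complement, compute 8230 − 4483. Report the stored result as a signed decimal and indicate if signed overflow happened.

8230 → 010000000100110
4483 → 001000110000011
Subtract via negate-and-add: invert 001000110000011 + 1 = 110111001111101 (i.e. -4483).
  010000000100110
+ 110111001111101
= 000111010100011  (discard carry-out 1)
Result 000111010100011: MSB = 0 → value 3747.
Addends (after negating the subtrahend) have opposite signs, so signed overflow cannot occur.

3747; no overflow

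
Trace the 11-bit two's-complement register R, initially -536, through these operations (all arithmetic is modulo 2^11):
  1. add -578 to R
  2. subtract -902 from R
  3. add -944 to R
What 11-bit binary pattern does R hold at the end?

Start: R = -536 = 10111101000.
R = -536 + (-578) = -1114; wraps to 934 = 01110100110
R = 934 − (-902) = 1836; wraps to -212 = 11100101100
R = -212 + (-944) = -1156; wraps to 892 = 01101111100

01101111100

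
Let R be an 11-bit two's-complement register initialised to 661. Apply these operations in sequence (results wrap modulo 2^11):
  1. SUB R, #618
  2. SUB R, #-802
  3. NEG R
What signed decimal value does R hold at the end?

Start: R = 661 = 01010010101.
R = 661 − 618 = 43 = 00000101011
R = 43 − (-802) = 845 = 01101001101
R = −(845) = -845 = 10010110011

-845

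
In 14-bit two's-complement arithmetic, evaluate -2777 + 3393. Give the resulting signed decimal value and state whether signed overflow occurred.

616; no overflow

-2777 → 11010100100111
3393 → 00110101000001
  11010100100111
+ 00110101000001
= 00001001101000  (discard carry-out 1)
Result 00001001101000: MSB = 0 → value 616.
Addends have opposite signs, so signed overflow cannot occur.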